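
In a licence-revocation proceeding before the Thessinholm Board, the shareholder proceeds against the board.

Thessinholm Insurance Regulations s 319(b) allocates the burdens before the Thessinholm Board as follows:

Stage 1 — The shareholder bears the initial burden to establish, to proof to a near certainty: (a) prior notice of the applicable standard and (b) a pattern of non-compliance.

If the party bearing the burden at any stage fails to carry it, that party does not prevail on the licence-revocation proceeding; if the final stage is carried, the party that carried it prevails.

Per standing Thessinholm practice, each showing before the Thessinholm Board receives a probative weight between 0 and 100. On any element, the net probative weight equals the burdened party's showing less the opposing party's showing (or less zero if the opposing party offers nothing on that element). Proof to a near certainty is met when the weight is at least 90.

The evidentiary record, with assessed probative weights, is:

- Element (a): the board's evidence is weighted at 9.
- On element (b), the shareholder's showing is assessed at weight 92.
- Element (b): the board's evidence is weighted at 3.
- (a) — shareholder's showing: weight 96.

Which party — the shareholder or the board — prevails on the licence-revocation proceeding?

Stage 1 (shareholder, proof to a near certainty, weight is at least 90): (a) net 96−9=87 < 90 — fails; (b) net 92−3=89 < 90 — fails.
  The shareholder does not carry Stage 1.
The analysis ends at Stage 1; the board prevails.

board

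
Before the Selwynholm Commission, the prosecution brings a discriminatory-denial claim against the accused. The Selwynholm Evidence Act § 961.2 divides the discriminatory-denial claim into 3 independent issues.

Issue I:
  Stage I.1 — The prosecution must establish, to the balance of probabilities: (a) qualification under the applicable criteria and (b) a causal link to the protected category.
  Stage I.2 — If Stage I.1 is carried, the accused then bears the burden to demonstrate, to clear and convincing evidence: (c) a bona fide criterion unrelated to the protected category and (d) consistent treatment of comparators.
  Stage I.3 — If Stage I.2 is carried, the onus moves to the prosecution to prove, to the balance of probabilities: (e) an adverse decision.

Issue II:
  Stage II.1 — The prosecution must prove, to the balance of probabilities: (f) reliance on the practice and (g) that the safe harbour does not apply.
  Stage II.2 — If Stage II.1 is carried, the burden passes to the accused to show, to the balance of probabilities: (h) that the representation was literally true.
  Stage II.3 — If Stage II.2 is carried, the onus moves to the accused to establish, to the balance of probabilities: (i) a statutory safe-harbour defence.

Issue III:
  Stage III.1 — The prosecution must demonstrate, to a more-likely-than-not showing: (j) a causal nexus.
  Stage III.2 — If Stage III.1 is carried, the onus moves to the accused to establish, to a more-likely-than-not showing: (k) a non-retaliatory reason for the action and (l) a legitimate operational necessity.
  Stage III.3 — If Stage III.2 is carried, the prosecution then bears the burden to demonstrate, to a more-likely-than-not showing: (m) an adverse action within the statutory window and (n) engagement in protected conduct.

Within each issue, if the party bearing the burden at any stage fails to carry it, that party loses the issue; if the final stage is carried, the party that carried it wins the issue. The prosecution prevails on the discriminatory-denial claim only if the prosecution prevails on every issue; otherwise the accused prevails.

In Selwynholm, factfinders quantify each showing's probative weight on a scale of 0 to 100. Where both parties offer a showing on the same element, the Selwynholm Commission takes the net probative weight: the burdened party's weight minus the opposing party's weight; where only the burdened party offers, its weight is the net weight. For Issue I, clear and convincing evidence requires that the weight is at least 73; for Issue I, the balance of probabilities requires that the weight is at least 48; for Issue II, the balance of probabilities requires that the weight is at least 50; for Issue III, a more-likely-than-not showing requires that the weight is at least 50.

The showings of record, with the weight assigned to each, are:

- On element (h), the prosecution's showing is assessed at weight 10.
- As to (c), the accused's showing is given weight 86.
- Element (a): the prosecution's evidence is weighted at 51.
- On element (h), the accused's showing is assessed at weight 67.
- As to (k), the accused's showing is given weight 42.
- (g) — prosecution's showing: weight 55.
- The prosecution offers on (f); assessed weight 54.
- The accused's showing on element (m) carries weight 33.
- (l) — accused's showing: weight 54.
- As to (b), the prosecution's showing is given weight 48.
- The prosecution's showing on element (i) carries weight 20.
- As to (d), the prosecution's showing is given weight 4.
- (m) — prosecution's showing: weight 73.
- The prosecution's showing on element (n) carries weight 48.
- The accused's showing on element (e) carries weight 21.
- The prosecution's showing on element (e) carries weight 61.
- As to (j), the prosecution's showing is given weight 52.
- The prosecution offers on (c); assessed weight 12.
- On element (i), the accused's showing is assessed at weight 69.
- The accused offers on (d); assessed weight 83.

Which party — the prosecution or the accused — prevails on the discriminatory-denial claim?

accused

— Issue I —
At Stage I.1 the prosecution must meet the balance of probabilities (weight is at least 48): on (a) the weight is 51, ≥ 48, so (a) meets the standard; on (b) the weight is 48, which does reach 48, so (b) meets the standard.
  Stage I.1 carried; the burden shifts to the accused.
At Stage I.2 the accused must meet clear and convincing evidence (weight is at least 73): on (c) the weight is 86 less the opposing 12 gives net 74, which does reach 73, so (c) meets the standard; on (d) the weight is 83 less the opposing 4 gives net 79, ≥ 73, so (d) meets the standard.
  All elements met. The burden passes to the prosecution.
At Stage I.3 the prosecution must meet the balance of probabilities (weight is at least 48): on (e) the weight is 61 less the opposing 21 gives net 40, which does not reach 48, so (e) does not meet the standard.
  Not every element is met, so the prosecution fails to carry Stage I.3.
The analysis ends at Stage I.3; the accused prevails on this issue.
— Issue II —
At Stage II.1 the prosecution must meet the balance of probabilities (weight is at least 50): on (f) the weight is 54, ≥ 50, so (f) meets the standard; on (g) the weight is 55, ≥ 50, so (g) meets the standard.
  All elements met. The burden passes to the accused.
At Stage II.2 the accused must meet the balance of probabilities (weight is at least 50): on (h) the weight is 67 less the opposing 10 gives net 57, which does reach 50, so (h) meets the standard.
  Stage II.2 carried; the burden remains with the accused.
At Stage II.3 the accused must meet the balance of probabilities (weight is at least 50): on (i) the weight is 69 less the opposing 20 gives net 49, which does not reach 50, so (i) does not meet the standard.
  Stage II.3 not carried; the accused fails its burden.
So the prosecution prevails on this issue.
— Issue III —
Stage III.1 (prosecution, a more-likely-than-not showing, weight is at least 50): (j) 52 ≥ 50 — meets.
  Stage III.1 carried; the burden shifts to the accused.
Stage III.2 (accused, a more-likely-than-not showing, weight is at least 50): (k) 42 < 50 — fails; (l) 54 ≥ 50 — meets.
  Stage III.2 not carried; the accused fails its burden.
The analysis ends at Stage III.2; the prosecution prevails on this issue.
Per-issue: Issue I → accused; Issue II → prosecution; Issue III → prosecution. The prosecution must prevail on every issue; overall, the accused prevails.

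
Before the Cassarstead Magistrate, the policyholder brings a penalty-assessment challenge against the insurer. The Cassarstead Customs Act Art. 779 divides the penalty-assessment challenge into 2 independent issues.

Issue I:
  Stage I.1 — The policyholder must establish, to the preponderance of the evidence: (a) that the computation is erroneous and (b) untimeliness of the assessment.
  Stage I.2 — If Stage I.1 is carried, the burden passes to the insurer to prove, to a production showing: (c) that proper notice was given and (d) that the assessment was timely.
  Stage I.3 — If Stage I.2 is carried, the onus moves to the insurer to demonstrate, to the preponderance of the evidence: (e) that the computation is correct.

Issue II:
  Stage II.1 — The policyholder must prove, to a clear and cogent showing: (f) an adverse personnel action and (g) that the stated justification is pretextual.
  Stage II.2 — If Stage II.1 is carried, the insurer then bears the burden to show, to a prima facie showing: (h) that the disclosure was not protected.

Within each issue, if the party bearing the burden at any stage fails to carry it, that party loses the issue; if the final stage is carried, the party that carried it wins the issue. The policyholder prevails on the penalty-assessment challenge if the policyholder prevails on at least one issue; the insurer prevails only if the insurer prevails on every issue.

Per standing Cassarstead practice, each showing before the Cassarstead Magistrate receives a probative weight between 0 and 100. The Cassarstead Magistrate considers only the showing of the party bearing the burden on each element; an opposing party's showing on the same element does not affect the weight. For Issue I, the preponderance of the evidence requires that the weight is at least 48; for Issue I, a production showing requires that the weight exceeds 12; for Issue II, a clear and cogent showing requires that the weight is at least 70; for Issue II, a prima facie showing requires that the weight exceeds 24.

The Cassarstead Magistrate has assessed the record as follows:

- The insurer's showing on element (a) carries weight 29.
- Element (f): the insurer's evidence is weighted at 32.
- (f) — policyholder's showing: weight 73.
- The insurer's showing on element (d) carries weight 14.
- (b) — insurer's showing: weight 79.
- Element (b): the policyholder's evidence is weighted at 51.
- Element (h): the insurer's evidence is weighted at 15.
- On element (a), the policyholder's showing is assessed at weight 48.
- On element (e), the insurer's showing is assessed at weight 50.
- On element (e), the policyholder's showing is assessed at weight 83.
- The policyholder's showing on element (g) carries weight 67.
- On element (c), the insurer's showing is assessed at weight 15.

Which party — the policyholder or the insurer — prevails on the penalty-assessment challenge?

— Issue I —
Stage I.1 (policyholder, the preponderance of the evidence, weight is at least 48): (a) 48 (insurer's 29 disregarded) ≥ 48 — meets; (b) 51 (insurer's 79 disregarded) ≥ 48 — meets.
  All elements met. The burden passes to the insurer.
Stage I.2 (insurer, a production showing, weight exceeds 12): (c) 15 > 12 — meets; (d) 14 > 12 — meets.
  All elements met. The insurer retains the burden for Stage I.3.
Stage I.3 (insurer, the preponderance of the evidence, weight is at least 48): (e) 50 (policyholder's 83 disregarded) ≥ 48 — meets.
  All elements met at the final stage.
Every stage carried; the insurer prevails on this issue.
— Issue II —
Stage II.1 (policyholder, a clear and cogent showing, weight is at least 70): (f) 73 (insurer's 32 disregarded) ≥ 70 — meets; (g) 67 < 70 — fails.
  The policyholder does not carry Stage II.1.
So the insurer prevails on this issue.
Per-issue: Issue I → insurer; Issue II → insurer. The policyholder must prevail on at least one issue; overall, the insurer prevails.

insurer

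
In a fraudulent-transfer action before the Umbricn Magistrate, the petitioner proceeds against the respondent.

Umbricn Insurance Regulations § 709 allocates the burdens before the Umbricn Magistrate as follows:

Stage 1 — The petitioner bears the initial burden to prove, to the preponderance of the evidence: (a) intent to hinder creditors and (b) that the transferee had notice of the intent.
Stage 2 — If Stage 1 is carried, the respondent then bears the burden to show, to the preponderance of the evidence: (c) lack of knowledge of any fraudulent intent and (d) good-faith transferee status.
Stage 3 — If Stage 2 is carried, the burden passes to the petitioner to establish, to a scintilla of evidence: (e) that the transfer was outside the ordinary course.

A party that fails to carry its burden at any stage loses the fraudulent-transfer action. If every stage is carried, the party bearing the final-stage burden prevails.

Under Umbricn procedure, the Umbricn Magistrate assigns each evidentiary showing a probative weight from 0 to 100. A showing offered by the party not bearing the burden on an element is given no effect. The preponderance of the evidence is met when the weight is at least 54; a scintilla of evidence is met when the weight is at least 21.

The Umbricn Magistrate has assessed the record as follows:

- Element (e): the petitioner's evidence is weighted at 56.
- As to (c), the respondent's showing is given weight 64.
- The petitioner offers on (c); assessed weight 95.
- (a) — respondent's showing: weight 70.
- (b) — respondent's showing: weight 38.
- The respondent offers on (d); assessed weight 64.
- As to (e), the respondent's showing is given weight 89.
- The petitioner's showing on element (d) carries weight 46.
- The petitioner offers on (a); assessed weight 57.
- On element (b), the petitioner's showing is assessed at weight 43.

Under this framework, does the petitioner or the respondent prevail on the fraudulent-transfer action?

respondent

Stage 1 — burden on petitioner; standard: the preponderance of the evidence (weight is at least 54).
    (a): 57 (respondent's 70 disregarded) ≥ 54 [met]
    (b): 43 (respondent's 38 disregarded) < 54 [not met]
  Not every element is met, so the petitioner fails to carry Stage 1.
The analysis ends at Stage 1; the respondent prevails.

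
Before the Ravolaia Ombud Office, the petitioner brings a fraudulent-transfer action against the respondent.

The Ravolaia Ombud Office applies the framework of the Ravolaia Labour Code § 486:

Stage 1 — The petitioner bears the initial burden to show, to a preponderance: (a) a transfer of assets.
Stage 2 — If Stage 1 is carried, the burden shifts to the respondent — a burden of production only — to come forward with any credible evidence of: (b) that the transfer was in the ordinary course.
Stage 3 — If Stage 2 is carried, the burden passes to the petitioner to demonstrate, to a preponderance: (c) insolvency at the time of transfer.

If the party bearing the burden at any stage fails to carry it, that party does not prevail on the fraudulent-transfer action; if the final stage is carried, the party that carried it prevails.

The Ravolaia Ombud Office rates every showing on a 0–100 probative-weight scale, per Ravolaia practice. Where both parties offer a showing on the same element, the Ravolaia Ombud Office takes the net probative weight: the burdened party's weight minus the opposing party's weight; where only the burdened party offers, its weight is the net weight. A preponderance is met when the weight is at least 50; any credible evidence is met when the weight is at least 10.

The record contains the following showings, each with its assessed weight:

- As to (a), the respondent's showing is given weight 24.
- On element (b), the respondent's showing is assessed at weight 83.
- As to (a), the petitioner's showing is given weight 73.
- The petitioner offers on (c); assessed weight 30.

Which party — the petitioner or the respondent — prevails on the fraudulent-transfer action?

At Stage 1 the petitioner must meet a preponderance (weight is at least 50): on (a) the weight is 73 less the opposing 24 gives net 49, which does not reach 50, so (a) does not meet the standard.
  Stage 1 not carried; the petitioner fails its burden.
The respondent prevails.

respondent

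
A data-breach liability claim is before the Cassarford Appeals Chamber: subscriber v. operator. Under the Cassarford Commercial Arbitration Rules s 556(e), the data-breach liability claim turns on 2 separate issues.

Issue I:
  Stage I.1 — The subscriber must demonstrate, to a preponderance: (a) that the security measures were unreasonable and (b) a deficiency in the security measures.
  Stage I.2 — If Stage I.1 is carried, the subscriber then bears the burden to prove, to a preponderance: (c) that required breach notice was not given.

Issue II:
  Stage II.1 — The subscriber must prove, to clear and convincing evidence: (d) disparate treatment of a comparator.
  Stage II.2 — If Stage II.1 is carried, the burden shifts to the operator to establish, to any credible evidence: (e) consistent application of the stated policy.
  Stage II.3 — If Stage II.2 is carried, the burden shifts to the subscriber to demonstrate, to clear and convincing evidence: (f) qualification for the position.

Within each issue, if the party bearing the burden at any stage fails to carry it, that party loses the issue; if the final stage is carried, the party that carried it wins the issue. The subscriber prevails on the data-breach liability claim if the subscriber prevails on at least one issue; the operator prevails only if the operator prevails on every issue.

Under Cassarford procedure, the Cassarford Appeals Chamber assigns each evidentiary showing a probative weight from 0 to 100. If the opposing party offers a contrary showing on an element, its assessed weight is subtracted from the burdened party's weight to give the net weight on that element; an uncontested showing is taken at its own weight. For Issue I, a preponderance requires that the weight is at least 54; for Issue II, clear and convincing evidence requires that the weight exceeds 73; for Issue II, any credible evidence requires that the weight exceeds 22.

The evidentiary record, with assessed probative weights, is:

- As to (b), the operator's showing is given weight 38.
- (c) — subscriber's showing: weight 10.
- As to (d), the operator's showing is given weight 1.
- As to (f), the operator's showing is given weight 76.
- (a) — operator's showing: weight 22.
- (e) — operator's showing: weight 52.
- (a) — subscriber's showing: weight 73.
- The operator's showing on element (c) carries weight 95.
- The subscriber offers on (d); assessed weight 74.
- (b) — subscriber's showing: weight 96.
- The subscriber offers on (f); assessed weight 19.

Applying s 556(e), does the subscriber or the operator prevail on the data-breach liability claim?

— Issue I —
Stage I.1 (subscriber, a preponderance, weight is at least 54): (a) net 73−22=51 < 54 — fails; (b) net 96−38=58 ≥ 54 — meets.
  Stage I.1 not carried; the subscriber fails its burden.
So the operator prevails on this issue.
— Issue II —
Stage II.1 — burden on subscriber; standard: clear and convincing evidence (weight exceeds 73).
    (d): 74 − 1 = 73 ≤ 73 [not met]
  Not every element is met, so the subscriber fails to carry Stage II.1.
So the operator prevails on this issue.
Per-issue: Issue I → operator; Issue II → operator. The subscriber must prevail on at least one issue; overall, the operator prevails.

operator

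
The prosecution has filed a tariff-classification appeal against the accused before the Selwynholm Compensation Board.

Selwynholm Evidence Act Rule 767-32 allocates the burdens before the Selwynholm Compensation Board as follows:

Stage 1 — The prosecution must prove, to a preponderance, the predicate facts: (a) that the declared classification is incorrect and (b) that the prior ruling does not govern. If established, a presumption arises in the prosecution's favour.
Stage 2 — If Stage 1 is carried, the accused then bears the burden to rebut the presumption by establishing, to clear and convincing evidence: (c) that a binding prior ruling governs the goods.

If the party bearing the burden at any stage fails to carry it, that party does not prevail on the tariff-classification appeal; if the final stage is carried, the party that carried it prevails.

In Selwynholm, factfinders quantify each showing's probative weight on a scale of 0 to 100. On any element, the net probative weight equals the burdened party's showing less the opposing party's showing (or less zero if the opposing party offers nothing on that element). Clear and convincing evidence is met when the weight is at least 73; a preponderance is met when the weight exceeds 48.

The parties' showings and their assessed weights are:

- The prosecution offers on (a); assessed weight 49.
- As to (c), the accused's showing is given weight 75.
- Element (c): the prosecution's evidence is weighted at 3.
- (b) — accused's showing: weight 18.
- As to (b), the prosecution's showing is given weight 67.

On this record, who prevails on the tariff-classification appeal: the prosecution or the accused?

prosecution

At Stage 1 the prosecution must meet a preponderance (weight exceeds 48): on (a) the weight is 49, which does exceed 48, so (a) meets the standard; on (b) the weight is 67 less the opposing 18 gives net 49, which does exceed 48, so (b) meets the standard.
  All elements met. The burden passes to the accused.
At Stage 2 the accused must meet clear and convincing evidence (weight is at least 73): on (c) the weight is 75 less the opposing 3 gives net 72, which does not reach 73, so (c) does not meet the standard.
  Stage 2 not carried; the accused fails its burden.
The prosecution prevails.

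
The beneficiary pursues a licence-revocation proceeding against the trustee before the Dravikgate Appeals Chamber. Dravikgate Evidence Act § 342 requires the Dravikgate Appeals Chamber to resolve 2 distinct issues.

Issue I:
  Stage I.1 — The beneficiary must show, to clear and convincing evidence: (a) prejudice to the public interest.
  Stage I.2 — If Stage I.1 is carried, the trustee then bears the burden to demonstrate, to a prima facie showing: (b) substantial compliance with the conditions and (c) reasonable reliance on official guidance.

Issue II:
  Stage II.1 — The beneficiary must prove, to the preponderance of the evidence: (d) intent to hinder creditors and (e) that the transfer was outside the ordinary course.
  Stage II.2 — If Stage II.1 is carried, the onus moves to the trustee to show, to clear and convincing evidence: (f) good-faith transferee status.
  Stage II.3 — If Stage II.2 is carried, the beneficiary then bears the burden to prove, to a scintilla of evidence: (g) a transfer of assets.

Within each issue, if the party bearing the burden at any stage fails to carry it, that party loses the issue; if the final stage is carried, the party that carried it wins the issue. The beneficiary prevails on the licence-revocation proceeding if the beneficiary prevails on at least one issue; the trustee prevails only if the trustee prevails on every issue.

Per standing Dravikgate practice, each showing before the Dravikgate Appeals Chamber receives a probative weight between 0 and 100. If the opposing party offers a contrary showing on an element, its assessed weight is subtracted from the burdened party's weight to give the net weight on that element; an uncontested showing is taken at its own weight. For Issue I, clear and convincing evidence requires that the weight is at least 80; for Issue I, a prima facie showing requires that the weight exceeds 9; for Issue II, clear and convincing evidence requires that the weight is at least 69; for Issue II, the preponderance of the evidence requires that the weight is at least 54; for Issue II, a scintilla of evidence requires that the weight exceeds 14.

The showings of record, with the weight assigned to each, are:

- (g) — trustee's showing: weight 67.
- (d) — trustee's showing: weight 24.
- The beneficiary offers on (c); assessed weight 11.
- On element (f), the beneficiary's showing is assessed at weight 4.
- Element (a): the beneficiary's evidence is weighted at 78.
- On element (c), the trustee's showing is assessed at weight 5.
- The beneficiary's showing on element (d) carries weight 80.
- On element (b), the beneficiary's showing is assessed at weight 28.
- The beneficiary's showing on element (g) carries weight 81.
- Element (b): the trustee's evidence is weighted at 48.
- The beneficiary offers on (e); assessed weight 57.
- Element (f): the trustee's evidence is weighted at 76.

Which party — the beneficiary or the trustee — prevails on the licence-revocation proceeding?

— Issue I —
At Stage I.1 the beneficiary must meet clear and convincing evidence (weight is at least 80): on (a) the weight is 78, < 80, so (a) does not meet the standard.
  The beneficiary does not carry Stage I.1.
So the trustee prevails on this issue.
— Issue II —
At Stage II.1 the beneficiary must meet the preponderance of the evidence (weight is at least 54): on (d) the weight is 80 less the opposing 24 gives net 56, which does reach 54, so (d) meets the standard; on (e) the weight is 57, ≥ 54, so (e) meets the standard.
  Stage II.1 is satisfied; the onus moves to the trustee.
At Stage II.2 the trustee must meet clear and convincing evidence (weight is at least 69): on (f) the weight is 76 less the opposing 4 gives net 72, ≥ 69, so (f) meets the standard.
  Stage II.2 is satisfied; the onus moves to the beneficiary.
At Stage II.3 the beneficiary must meet a scintilla of evidence (weight exceeds 14): on (g) the weight is 81 less the opposing 67 gives net 14, which does not exceed 14, so (g) does not meet the standard.
  Not every element is met, so the beneficiary fails to carry Stage II.3.
The analysis ends at Stage II.3; the trustee prevails on this issue.
Per-issue: Issue I → trustee; Issue II → trustee. The beneficiary must prevail on at least one issue; overall, the trustee prevails.

trustee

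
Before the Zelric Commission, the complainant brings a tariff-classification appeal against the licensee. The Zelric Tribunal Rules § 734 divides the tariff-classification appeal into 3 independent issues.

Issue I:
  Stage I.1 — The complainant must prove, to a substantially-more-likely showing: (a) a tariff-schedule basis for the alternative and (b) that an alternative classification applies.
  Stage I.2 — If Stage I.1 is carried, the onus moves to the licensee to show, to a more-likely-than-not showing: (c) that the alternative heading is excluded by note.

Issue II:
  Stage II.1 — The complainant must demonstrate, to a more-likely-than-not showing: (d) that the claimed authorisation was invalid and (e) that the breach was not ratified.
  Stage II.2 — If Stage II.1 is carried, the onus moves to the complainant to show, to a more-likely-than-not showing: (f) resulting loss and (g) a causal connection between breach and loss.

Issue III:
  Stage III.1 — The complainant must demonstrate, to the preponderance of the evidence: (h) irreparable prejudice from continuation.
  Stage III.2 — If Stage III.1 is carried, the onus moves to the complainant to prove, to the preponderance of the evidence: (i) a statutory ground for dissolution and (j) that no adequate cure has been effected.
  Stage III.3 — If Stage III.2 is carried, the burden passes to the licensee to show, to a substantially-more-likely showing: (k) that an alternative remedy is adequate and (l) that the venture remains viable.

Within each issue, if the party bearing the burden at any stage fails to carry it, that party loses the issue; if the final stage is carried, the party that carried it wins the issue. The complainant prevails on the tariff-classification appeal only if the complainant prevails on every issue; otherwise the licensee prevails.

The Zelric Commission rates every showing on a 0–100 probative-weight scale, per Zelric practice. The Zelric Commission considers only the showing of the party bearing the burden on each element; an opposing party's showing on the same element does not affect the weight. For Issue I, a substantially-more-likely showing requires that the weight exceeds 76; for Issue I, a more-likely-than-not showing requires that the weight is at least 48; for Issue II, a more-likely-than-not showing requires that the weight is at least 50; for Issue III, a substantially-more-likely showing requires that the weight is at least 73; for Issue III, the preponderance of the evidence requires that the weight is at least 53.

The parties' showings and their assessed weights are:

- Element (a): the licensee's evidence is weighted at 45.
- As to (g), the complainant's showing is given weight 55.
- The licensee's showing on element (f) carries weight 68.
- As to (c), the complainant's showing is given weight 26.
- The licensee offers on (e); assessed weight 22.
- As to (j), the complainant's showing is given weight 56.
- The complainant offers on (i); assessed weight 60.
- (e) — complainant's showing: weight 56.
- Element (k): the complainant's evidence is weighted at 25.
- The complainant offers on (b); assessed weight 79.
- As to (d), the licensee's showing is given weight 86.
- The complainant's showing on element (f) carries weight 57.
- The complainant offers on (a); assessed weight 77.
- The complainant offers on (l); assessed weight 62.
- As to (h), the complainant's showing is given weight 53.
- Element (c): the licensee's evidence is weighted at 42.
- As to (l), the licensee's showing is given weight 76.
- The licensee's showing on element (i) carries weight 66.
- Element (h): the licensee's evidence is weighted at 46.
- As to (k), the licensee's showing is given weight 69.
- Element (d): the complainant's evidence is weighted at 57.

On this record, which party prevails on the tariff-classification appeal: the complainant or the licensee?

complainant

— Issue I —
At Stage I.1 the complainant must meet a substantially-more-likely showing (weight exceeds 76): on (a) the weight is 77 (the licensee's 45 is given no effect), which does exceed 76, so (a) meets the standard; on (b) the weight is 79, > 76, so (b) meets the standard.
  Stage I.1 carried; the burden shifts to the licensee.
At Stage I.2 the licensee must meet a more-likely-than-not showing (weight is at least 48): on (c) the weight is 42 (the complainant's 26 is given no effect), which does not reach 48, so (c) does not meet the standard.
  Stage I.2 not carried; the licensee fails its burden.
So the complainant prevails on this issue.
— Issue II —
Stage II.1 (complainant, a more-likely-than-not showing, weight is at least 50): (d) 57 (licensee's 86 disregarded) ≥ 50 — meets; (e) 56 (licensee's 22 disregarded) ≥ 50 — meets.
  All elements met. The complainant retains the burden for Stage II.2.
Stage II.2 (complainant, a more-likely-than-not showing, weight is at least 50): (f) 57 (licensee's 68 disregarded) ≥ 50 — meets; (g) 55 ≥ 50 — meets.
  Stage II.2 carried; the final stage is satisfied.
All stages carried — the complainant prevails on this issue.
— Issue III —
Stage III.1 (complainant, the preponderance of the evidence, weight is at least 53): (h) 53 (licensee's 46 disregarded) ≥ 53 — meets.
  Stage III.1 is satisfied; the complainant continues to bear the burden.
Stage III.2 (complainant, the preponderance of the evidence, weight is at least 53): (i) 60 (licensee's 66 disregarded) ≥ 53 — meets; (j) 56 ≥ 53 — meets.
  Stage III.2 is satisfied; the onus moves to the licensee.
Stage III.3 (licensee, a substantially-more-likely showing, weight is at least 73): (k) 69 (complainant's 25 disregarded) < 73 — fails; (l) 76 (complainant's 62 disregarded) ≥ 73 — meets.
  Stage III.3 not carried; the licensee fails its burden.
The complainant prevails on this issue.
Per-issue: Issue I → complainant; Issue II → complainant; Issue III → complainant. The complainant must prevail on every issue; overall, the complainant prevails.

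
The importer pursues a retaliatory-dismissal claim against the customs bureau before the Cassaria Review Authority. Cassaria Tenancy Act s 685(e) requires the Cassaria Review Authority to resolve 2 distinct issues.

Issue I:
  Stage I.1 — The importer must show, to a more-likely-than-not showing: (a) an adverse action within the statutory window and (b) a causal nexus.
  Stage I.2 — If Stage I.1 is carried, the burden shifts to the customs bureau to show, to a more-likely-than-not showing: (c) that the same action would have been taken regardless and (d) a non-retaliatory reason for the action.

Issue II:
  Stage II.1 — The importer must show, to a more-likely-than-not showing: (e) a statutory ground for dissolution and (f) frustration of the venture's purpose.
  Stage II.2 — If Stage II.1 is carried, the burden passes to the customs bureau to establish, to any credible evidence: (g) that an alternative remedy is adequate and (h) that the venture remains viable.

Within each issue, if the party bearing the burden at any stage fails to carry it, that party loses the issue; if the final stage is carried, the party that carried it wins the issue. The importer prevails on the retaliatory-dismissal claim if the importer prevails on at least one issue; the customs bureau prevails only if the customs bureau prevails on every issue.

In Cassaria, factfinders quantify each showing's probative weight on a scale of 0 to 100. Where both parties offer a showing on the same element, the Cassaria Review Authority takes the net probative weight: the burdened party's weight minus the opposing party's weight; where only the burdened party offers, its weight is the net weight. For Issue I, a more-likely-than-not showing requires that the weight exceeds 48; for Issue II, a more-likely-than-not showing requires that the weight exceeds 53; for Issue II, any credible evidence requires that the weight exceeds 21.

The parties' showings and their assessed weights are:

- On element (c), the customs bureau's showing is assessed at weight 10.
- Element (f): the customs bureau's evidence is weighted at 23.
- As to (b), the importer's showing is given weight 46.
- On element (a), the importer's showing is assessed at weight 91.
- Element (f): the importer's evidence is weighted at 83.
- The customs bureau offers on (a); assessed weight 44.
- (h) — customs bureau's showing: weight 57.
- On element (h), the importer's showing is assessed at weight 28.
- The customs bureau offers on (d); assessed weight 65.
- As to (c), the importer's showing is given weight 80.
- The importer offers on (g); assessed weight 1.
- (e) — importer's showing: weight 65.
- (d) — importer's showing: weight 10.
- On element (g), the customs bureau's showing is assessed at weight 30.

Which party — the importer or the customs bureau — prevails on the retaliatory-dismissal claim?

— Issue I —
Stage I.1 (importer, a more-likely-than-not showing, weight exceeds 48): (a) net 91−44=47 ≤ 48 — fails; (b) 46 ≤ 48 — fails.
  The importer does not carry Stage I.1.
The analysis ends at Stage I.1; the customs bureau prevails on this issue.
— Issue II —
At Stage II.1 the importer must meet a more-likely-than-not showing (weight exceeds 53): on (e) the weight is 65, > 53, so (e) meets the standard; on (f) the weight is 83 less the opposing 23 gives net 60, > 53, so (f) meets the standard.
  Stage II.1 carried; the burden shifts to the customs bureau.
At Stage II.2 the customs bureau must meet any credible evidence (weight exceeds 21): on (g) the weight is 30 less the opposing 1 gives net 29, > 21, so (g) meets the standard; on (h) the weight is 57 less the opposing 28 gives net 29, which does exceed 21, so (h) meets the standard.
  All elements met at the final stage.
Every stage carried; the customs bureau prevails on this issue.
Per-issue: Issue I → customs bureau; Issue II → customs bureau. The importer must prevail on at least one issue; overall, the customs bureau prevails.

customs bureau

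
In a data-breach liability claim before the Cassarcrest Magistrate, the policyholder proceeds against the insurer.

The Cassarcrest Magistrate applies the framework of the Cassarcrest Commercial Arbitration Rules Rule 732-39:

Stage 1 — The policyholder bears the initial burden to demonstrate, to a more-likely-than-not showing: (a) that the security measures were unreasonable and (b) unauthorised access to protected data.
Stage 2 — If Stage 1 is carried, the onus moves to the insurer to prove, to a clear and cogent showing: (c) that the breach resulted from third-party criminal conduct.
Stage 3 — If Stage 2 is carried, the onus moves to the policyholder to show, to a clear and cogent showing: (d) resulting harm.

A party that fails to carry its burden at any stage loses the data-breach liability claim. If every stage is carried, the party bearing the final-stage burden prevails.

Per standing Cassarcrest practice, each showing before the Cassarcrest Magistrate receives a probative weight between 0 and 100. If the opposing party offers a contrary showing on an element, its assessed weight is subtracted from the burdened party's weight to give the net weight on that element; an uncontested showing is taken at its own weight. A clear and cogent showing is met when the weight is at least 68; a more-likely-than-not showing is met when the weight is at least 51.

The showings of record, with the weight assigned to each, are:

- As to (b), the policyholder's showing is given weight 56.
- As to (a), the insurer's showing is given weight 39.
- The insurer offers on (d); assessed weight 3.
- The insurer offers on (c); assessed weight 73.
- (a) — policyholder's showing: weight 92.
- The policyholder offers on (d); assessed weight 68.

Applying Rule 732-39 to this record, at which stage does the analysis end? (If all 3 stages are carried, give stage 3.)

At Stage 1 the policyholder must meet a more-likely-than-not showing (weight is at least 51): on (a) the weight is 92 less the opposing 39 gives net 53, which does reach 51, so (a) meets the standard; on (b) the weight is 56, ≥ 51, so (b) meets the standard.
  Stage 1 is satisfied; the onus moves to the insurer.
At Stage 2 the insurer must meet a clear and cogent showing (weight is at least 68): on (c) the weight is 73, ≥ 68, so (c) meets the standard.
  Stage 2 is satisfied; the onus moves to the policyholder.
At Stage 3 the policyholder must meet a clear and cogent showing (weight is at least 68): on (d) the weight is 68 less the opposing 3 gives net 65, which does not reach 68, so (d) does not meet the standard.
  Stage 3 not carried; the policyholder fails its burden.
So the insurer prevails.

stage 3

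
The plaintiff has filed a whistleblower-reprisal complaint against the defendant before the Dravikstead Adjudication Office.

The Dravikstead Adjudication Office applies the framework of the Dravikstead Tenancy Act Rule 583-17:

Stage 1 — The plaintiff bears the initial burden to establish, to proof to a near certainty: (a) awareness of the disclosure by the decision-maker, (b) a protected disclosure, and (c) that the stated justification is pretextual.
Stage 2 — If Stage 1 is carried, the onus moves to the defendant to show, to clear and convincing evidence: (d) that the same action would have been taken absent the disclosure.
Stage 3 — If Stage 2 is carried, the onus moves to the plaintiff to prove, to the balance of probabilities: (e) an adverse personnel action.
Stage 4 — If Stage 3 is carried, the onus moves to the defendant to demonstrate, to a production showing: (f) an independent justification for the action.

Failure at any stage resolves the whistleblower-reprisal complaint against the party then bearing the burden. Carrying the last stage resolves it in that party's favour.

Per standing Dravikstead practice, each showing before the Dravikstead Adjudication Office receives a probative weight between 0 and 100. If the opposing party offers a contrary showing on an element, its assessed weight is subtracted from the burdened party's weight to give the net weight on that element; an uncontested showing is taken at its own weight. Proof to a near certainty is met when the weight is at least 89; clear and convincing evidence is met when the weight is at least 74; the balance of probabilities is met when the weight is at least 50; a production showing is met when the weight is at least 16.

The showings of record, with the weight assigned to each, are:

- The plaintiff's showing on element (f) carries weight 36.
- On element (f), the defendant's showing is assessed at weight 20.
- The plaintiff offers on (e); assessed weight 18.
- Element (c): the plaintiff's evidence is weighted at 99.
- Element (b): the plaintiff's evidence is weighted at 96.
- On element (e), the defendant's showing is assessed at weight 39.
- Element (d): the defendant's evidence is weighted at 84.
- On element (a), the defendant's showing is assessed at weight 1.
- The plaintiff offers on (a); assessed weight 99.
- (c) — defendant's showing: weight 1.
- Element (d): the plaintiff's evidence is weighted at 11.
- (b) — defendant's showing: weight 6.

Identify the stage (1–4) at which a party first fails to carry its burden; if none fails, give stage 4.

stage 2

Stage 1 — burden on plaintiff; standard: proof to a near certainty (weight is at least 89).
    (a): 99 − 1 = 98 ≥ 89 [met]
    (b): 96 − 6 = 90 ≥ 89 [met]
    (c): 99 − 1 = 98 ≥ 89 [met]
  All elements met. The burden passes to the defendant.
Stage 2 — burden on defendant; standard: clear and convincing evidence (weight is at least 74).
    (d): 84 − 11 = 73 < 74 [not met]
  The defendant does not carry Stage 2.
The analysis ends at Stage 2; the plaintiff prevails.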